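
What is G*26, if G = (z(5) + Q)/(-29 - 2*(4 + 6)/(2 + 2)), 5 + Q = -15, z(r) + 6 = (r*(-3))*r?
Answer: 1313/17 ≈ 77.235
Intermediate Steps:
z(r) = -6 - 3*r² (z(r) = -6 + (r*(-3))*r = -6 + (-3*r)*r = -6 - 3*r²)
Q = -20 (Q = -5 - 15 = -20)
G = 101/34 (G = ((-6 - 3*5²) - 20)/(-29 - 2*(4 + 6)/(2 + 2)) = ((-6 - 3*25) - 20)/(-29 - 20/4) = ((-6 - 75) - 20)/(-29 - 20/4) = (-81 - 20)/(-29 - 2*5/2) = -101/(-29 - 5) = -101/(-34) = -101*(-1/34) = 101/34 ≈ 2.9706)
G*26 = (101/34)*26 = 1313/17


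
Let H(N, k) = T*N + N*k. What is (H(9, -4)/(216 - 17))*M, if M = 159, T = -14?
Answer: -25758/199 ≈ -129.44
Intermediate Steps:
H(N, k) = -14*N + N*k
(H(9, -4)/(216 - 17))*M = ((9*(-14 - 4))/(216 - 17))*159 = ((9*(-18))/199)*159 = -162*1/199*159 = -162/199*159 = -25758/199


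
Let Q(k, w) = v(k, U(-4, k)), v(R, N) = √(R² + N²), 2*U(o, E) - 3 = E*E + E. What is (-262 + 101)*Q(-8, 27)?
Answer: -161*√3737/2 ≈ -4921.0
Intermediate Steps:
U(o, E) = 3/2 + E/2 + E²/2 (U(o, E) = 3/2 + (E*E + E)/2 = 3/2 + (E² + E)/2 = 3/2 + (E + E²)/2 = 3/2 + (E/2 + E²/2) = 3/2 + E/2 + E²/2)
v(R, N) = √(N² + R²)
Q(k, w) = √(k² + (3/2 + k/2 + k²/2)²) (Q(k, w) = √((3/2 + k/2 + k²/2)² + k²) = √(k² + (3/2 + k/2 + k²/2)²))
(-262 + 101)*Q(-8, 27) = (-262 + 101)*(√((3 - 8 + (-8)²)² + 4*(-8)²)/2) = -161*√((3 - 8 + 64)² + 4*64)/2 = -161*√(59² + 256)/2 = -161*√(3481 + 256)/2 = -161*√3737/2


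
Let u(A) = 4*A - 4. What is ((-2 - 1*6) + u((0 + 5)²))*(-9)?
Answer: -792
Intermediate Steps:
u(A) = -4 + 4*A
((-2 - 1*6) + u((0 + 5)²))*(-9) = ((-2 - 1*6) + (-4 + 4*(0 + 5)²))*(-9) = ((-2 - 6) + (-4 + 4*5²))*(-9) = (-8 + (-4 + 4*25))*(-9) = (-8 + (-4 + 100))*(-9) = (-8 + 96)*(-9) = 88*(-9) = -792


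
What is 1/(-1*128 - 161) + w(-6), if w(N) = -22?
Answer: -6359/289 ≈ -22.003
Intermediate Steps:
1/(-1*128 - 161) + w(-6) = 1/(-1*128 - 161) - 22 = 1/(-128 - 161) - 22 = 1/(-289) - 22 = -1/289 - 22 = -6359/289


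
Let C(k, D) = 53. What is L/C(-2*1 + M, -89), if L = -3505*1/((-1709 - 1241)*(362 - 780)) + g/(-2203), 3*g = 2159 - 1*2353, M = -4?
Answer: 43211371/86385313740 ≈ 0.00050022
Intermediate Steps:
g = -194/3 (g = (2159 - 1*2353)/3 = (2159 - 2353)/3 = (⅓)*(-194) = -194/3 ≈ -64.667)
L = 43211371/1629911580 (L = -3505*1/((-1709 - 1241)*(362 - 780)) - 194/3/(-2203) = -3505/((-2950*(-418))) - 194/3*(-1/2203) = -3505/1233100 + 194/6609 = -3505*1/1233100 + 194/6609 = -701/246620 + 194/6609 = 43211371/1629911580 ≈ 0.026511)
L/C(-2*1 + M, -89) = (43211371/1629911580)/53 = (43211371/1629911580)*(1/53) = 43211371/86385313740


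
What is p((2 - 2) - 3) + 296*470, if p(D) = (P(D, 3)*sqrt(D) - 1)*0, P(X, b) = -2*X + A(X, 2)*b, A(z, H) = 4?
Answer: 139120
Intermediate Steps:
P(X, b) = -2*X + 4*b
p(D) = 0 (p(D) = ((-2*D + 4*3)*sqrt(D) - 1)*0 = ((-2*D + 12)*sqrt(D) - 1)*0 = ((12 - 2*D)*sqrt(D) - 1)*0 = (sqrt(D)*(12 - 2*D) - 1)*0 = (-1 + sqrt(D)*(12 - 2*D))*0 = 0)
p((2 - 2) - 3) + 296*470 = 0 + 296*470 = 0 + 139120 = 139120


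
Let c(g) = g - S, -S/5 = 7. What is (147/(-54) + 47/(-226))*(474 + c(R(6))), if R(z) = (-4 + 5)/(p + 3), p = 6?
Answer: -13654360/9153 ≈ -1491.8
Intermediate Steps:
S = -35 (S = -5*7 = -35)
R(z) = ⅑ (R(z) = (-4 + 5)/(6 + 3) = 1/9 = 1*(⅑) = ⅑)
c(g) = 35 + g (c(g) = g - 1*(-35) = g + 35 = 35 + g)
(147/(-54) + 47/(-226))*(474 + c(R(6))) = (147/(-54) + 47/(-226))*(474 + (35 + ⅑)) = (147*(-1/54) + 47*(-1/226))*(474 + 316/9) = (-49/18 - 47/226)*(4582/9) = -2980/1017*4582/9 = -13654360/9153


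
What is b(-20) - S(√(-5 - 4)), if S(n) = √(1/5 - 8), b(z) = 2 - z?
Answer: 22 - I*√195/5 ≈ 22.0 - 2.7928*I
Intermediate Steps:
S(n) = I*√195/5 (S(n) = √(⅕ - 8) = √(-39/5) = I*√195/5)
b(-20) - S(√(-5 - 4)) = (2 - 1*(-20)) - I*√195/5 = (2 + 20) - I*√195/5 = 22 - I*√195/5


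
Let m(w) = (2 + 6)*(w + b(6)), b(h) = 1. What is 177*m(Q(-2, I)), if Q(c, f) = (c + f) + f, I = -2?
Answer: -7080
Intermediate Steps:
Q(c, f) = c + 2*f
m(w) = 8 + 8*w (m(w) = (2 + 6)*(w + 1) = 8*(1 + w) = 8 + 8*w)
177*m(Q(-2, I)) = 177*(8 + 8*(-2 + 2*(-2))) = 177*(8 + 8*(-2 - 4)) = 177*(8 + 8*(-6)) = 177*(8 - 48) = 177*(-40) = -7080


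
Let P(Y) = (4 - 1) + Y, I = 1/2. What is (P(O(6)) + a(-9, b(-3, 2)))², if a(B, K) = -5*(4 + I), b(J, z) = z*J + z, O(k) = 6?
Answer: 729/4 ≈ 182.25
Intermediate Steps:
I = ½ ≈ 0.50000
b(J, z) = z + J*z (b(J, z) = J*z + z = z + J*z)
a(B, K) = -45/2 (a(B, K) = -5*(4 + ½) = -5*9/2 = -45/2)
P(Y) = 3 + Y
(P(O(6)) + a(-9, b(-3, 2)))² = ((3 + 6) - 45/2)² = (9 - 45/2)² = (-27/2)² = 729/4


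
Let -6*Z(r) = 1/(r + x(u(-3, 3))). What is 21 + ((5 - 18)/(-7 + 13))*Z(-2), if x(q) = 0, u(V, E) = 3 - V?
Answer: 1499/72 ≈ 20.819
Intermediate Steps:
Z(r) = -1/(6*r) (Z(r) = -1/(6*(r + 0)) = -1/(6*r))
21 + ((5 - 18)/(-7 + 13))*Z(-2) = 21 + ((5 - 18)/(-7 + 13))*(-1/6/(-2)) = 21 + (-13/6)*(-1/6*(-1/2)) = 21 - 13*1/6*(1/12) = 21 - 13/6*1/12 = 21 - 13/72 = 1499/72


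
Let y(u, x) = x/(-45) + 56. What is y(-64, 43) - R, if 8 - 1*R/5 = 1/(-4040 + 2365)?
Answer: 9070/603 ≈ 15.041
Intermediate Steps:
y(u, x) = 56 - x/45 (y(u, x) = -x/45 + 56 = 56 - x/45)
R = 13401/335 (R = 40 - 5/(-4040 + 2365) = 40 - 5/(-1675) = 40 - 5*(-1/1675) = 40 + 1/335 = 13401/335 ≈ 40.003)
y(-64, 43) - R = (56 - 1/45*43) - 1*13401/335 = (56 - 43/45) - 13401/335 = 2477/45 - 13401/335 = 9070/603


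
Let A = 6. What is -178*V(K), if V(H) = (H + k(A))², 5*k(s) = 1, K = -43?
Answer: -8151688/25 ≈ -3.2607e+5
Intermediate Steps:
k(s) = ⅕ (k(s) = (⅕)*1 = ⅕)
V(H) = (⅕ + H)² (V(H) = (H + ⅕)² = (⅕ + H)²)
-178*V(K) = -178*(1 + 5*(-43))²/25 = -178*(1 - 215)²/25 = -178*(-214)²/25 = -178*45796/25 = -8151688/25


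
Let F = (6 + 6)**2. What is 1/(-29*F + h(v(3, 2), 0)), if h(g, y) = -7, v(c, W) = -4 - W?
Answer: -1/4183 ≈ -0.00023906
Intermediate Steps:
F = 144 (F = 12**2 = 144)
1/(-29*F + h(v(3, 2), 0)) = 1/(-29*144 - 7) = 1/(-4176 - 7) = 1/(-4183) = -1/4183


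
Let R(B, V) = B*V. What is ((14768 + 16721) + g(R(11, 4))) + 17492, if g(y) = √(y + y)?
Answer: 48981 + 2*√22 ≈ 48990.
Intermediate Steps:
g(y) = √2*√y (g(y) = √(2*y) = √2*√y)
((14768 + 16721) + g(R(11, 4))) + 17492 = ((14768 + 16721) + √2*√(11*4)) + 17492 = (31489 + √2*√44) + 17492 = (31489 + √2*(2*√11)) + 17492 = (31489 + 2*√22) + 17492 = 48981 + 2*√22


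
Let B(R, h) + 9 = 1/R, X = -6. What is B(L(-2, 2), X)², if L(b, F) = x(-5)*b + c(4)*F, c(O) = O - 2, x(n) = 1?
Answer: 289/4 ≈ 72.250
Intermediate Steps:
c(O) = -2 + O
L(b, F) = b + 2*F (L(b, F) = 1*b + (-2 + 4)*F = b + 2*F)
B(R, h) = -9 + 1/R
B(L(-2, 2), X)² = (-9 + 1/(-2 + 2*2))² = (-9 + 1/(-2 + 4))² = (-9 + 1/2)² = (-9 + ½)² = (-17/2)² = 289/4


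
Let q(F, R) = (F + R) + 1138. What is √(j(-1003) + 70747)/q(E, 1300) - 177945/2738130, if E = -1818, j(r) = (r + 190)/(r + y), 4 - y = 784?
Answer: -11863/182542 + √224912459062/1105460 ≈ 0.36402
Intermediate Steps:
y = -780 (y = 4 - 1*784 = 4 - 784 = -780)
j(r) = (190 + r)/(-780 + r) (j(r) = (r + 190)/(r - 780) = (190 + r)/(-780 + r))
q(F, R) = 1138 + F + R
√(j(-1003) + 70747)/q(E, 1300) - 177945/2738130 = √((190 - 1003)/(-780 - 1003) + 70747)/(1138 - 1818 + 1300) - 177945/2738130 = √(-813/(-1783) + 70747)/620 - 177945*1/2738130 = √(-1/1783*(-813) + 70747)*(1/620) - 11863/182542 = √(813/1783 + 70747)*(1/620) - 11863/182542 = √(126142714/1783)*(1/620) - 11863/182542 = (√224912459062/1783)*(1/620) - 11863/182542 = √224912459062/1105460 - 11863/182542 = -11863/182542 + √224912459062/1105460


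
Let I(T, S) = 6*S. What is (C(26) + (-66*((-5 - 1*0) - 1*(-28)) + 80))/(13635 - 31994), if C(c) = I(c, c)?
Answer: 1282/18359 ≈ 0.069829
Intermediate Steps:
C(c) = 6*c
(C(26) + (-66*((-5 - 1*0) - 1*(-28)) + 80))/(13635 - 31994) = (6*26 + (-66*((-5 - 1*0) - 1*(-28)) + 80))/(13635 - 31994) = (156 + (-66*((-5 + 0) + 28) + 80))/(-18359) = (156 + (-66*(-5 + 28) + 80))*(-1/18359) = (156 + (-66*23 + 80))*(-1/18359) = (156 + (-1518 + 80))*(-1/18359) = (156 - 1438)*(-1/18359) = -1282*(-1/18359) = 1282/18359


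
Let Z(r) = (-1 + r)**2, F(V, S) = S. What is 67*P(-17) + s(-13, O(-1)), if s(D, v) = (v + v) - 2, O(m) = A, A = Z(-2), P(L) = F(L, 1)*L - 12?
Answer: -1927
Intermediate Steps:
P(L) = -12 + L (P(L) = 1*L - 12 = L - 12 = -12 + L)
A = 9 (A = (-1 - 2)**2 = (-3)**2 = 9)
O(m) = 9
s(D, v) = -2 + 2*v (s(D, v) = 2*v - 2 = -2 + 2*v)
67*P(-17) + s(-13, O(-1)) = 67*(-12 - 17) + (-2 + 2*9) = 67*(-29) + (-2 + 18) = -1943 + 16 = -1927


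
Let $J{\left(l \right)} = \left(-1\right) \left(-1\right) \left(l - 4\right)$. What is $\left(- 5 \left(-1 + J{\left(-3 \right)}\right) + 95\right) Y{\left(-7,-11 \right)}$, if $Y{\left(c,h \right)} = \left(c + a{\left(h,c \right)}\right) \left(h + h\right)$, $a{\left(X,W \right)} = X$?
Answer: $53460$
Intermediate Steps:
$Y{\left(c,h \right)} = 2 h \left(c + h\right)$ ($Y{\left(c,h \right)} = \left(c + h\right) \left(h + h\right) = \left(c + h\right) 2 h = 2 h \left(c + h\right)$)
$J{\left(l \right)} = -4 + l$ ($J{\left(l \right)} = 1 \left(-4 + l\right) = -4 + l$)
$\left(- 5 \left(-1 + J{\left(-3 \right)}\right) + 95\right) Y{\left(-7,-11 \right)} = \left(- 5 \left(-1 - 7\right) + 95\right) 2 \left(-11\right) \left(-7 - 11\right) = \left(- 5 \left(-1 - 7\right) + 95\right) 2 \left(-11\right) \left(-18\right) = \left(\left(-5\right) \left(-8\right) + 95\right) 396 = \left(40 + 95\right) 396 = 135 \cdot 396 = 53460$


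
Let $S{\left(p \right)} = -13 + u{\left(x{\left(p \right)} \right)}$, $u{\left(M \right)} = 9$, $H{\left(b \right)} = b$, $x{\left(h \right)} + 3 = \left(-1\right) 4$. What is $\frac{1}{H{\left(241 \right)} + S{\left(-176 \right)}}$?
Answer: $\frac{1}{237} \approx 0.0042194$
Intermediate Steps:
$x{\left(h \right)} = -7$ ($x{\left(h \right)} = -3 - 4 = -7$)
$S{\left(p \right)} = -4$ ($S{\left(p \right)} = -13 + 9 = -4$)
$\frac{1}{H{\left(241 \right)} + S{\left(-176 \right)}} = \frac{1}{241 - 4} = \frac{1}{237}$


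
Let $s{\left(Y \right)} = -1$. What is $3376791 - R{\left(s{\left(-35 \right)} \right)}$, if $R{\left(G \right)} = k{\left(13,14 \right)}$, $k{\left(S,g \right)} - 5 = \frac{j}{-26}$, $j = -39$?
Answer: $\frac{6753569}{2} \approx 3.3768 \cdot 10^{6}$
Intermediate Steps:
$k{\left(S,g \right)} = \frac{13}{2}$ ($k{\left(S,g \right)} = 5 - \frac{39}{-26} = 5 - - \frac{3}{2} = 5 + \frac{3}{2} = \frac{13}{2}$)
$R{\left(G \right)} = \frac{13}{2}$
$3376791 - R{\left(s{\left(-35 \right)} \right)} = 3376791 - \frac{13}{2} = \frac{6753569}{2}$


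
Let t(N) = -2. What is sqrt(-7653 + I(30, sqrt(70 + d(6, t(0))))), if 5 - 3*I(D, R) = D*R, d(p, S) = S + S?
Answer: sqrt(-68862 - 90*sqrt(66))/3 ≈ 87.935*I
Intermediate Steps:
d(p, S) = 2*S
I(D, R) = 5/3 - D*R/3
sqrt(-7653 + I(30, sqrt(70 + d(6, t(0))))) = sqrt(-7653 + (5/3 - 1/3*30*sqrt(70 + 2*(-2)))) = sqrt(-7653 + (5/3 - 1/3*30*sqrt(70 - 4))) = sqrt(-7653 + (5/3 - 1/3*30*sqrt(66))) = sqrt(-7653 + (5/3 - 10*sqrt(66))) = sqrt(-22954/3 - 10*sqrt(66))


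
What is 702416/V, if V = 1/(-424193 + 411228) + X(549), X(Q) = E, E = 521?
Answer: 2276705860/1688691 ≈ 1348.2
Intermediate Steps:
X(Q) = 521
V = 6754764/12965 (V = 1/(-424193 + 411228) + 521 = 1/(-12965) + 521 = -1/12965 + 521 = 6754764/12965 ≈ 521.00)
702416/V = 702416/(6754764/12965) = 702416*(12965/6754764) = 2276705860/1688691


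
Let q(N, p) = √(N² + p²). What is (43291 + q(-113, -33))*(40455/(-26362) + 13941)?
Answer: 15908238447417/26362 + 4777138431*√82/26362 ≈ 6.0509e+8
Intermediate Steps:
(43291 + q(-113, -33))*(40455/(-26362) + 13941) = (43291 + √((-113)² + (-33)²))*(40455/(-26362) + 13941) = (43291 + √(12769 + 1089))*(40455*(-1/26362) + 13941) = (43291 + √13858)*(-40455/26362 + 13941) = (43291 + 13*√82)*(367472187/26362) = 15908238447417/26362 + 4777138431*√82/26362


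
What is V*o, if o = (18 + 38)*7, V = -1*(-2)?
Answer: 784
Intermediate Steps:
V = 2
o = 392 (o = 56*7 = 392)
V*o = 2*392 = 784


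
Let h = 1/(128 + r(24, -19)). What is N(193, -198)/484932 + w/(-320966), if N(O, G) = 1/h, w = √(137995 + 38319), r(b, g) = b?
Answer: 38/121233 - √176314/320966 ≈ -0.00099478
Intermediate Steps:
h = 1/152 (h = 1/(128 + 24) = 1/152 ≈ 0.0065789)
w = √176314 ≈ 419.90
N(O, G) = 152 (N(O, G) = 1/(1/152) = 152)
N(193, -198)/484932 + w/(-320966) = 152/484932 + √176314/(-320966) = 152*(1/484932) + √176314*(-1/320966) = 38/121233 - √176314/320966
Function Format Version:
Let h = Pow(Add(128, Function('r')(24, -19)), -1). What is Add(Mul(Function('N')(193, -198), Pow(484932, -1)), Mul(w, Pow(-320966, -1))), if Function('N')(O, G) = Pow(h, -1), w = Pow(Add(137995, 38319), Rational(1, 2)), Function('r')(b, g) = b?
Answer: Add(Rational(38, 121233), Mul(Rational(-1, 320966), Pow(176314, Rational(1, 2)))) ≈ -0.00099478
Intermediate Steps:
h = Rational(1, 152) (h = Pow(Add(128, 24), -1) = Pow(152, -1) = Rational(1, 152) ≈ 0.0065789)
w = Pow(176314, Rational(1, 2)) ≈ 419.90
Function('N')(O, G) = 152 (Function('N')(O, G) = Pow(Rational(1, 152), -1) = 152)
Add(Mul(Function('N')(193, -198), Pow(484932, -1)), Mul(w, Pow(-320966, -1))) = Add(Mul(152, Pow(484932, -1)), Mul(Pow(176314, Rational(1, 2)), Pow(-320966, -1))) = Add(Mul(152, Rational(1, 484932)), Mul(Pow(176314, Rational(1, 2)), Rational(-1, 320966))) = Add(Rational(38, 121233), Mul(Rational(-1, 320966), Pow(176314, Rational(1, 2))))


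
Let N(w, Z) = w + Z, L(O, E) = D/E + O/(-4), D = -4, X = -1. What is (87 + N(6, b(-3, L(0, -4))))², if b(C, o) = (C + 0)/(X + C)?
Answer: 140625/16 ≈ 8789.1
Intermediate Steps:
L(O, E) = -4/E - O/4 (L(O, E) = -4/E + O/(-4) = -4/E + O*(-¼) = -4/E - O/4)
b(C, o) = C/(-1 + C) (b(C, o) = (C + 0)/(-1 + C) = C/(-1 + C))
N(w, Z) = Z + w
(87 + N(6, b(-3, L(0, -4))))² = (87 + (-3/(-1 - 3) + 6))² = (87 + (-3/(-4) + 6))² = (87 + (-3*(-¼) + 6))² = (87 + (¾ + 6))² = (87 + 27/4)² = (375/4)² = 140625/16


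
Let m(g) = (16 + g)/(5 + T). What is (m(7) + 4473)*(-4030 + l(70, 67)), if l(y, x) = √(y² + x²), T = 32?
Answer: -667061720/37 + 165524*√9389/37 ≈ -1.7595e+7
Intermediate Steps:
l(y, x) = √(x² + y²)
m(g) = 16/37 + g/37 (m(g) = (16 + g)/(5 + 32) = (16 + g)/37 = (16 + g)*(1/37) = 16/37 + g/37)
(m(7) + 4473)*(-4030 + l(70, 67)) = ((16/37 + (1/37)*7) + 4473)*(-4030 + √(67² + 70²)) = ((16/37 + 7/37) + 4473)*(-4030 + √(4489 + 4900)) = (23/37 + 4473)*(-4030 + √9389) = 165524*(-4030 + √9389)/37 = -667061720/37 + 165524*√9389/37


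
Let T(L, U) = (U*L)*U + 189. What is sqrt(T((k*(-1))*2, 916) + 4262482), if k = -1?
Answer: 9*sqrt(73343) ≈ 2437.4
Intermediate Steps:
T(L, U) = 189 + L*U**2 (T(L, U) = (L*U)*U + 189 = L*U**2 + 189 = 189 + L*U**2)
sqrt(T((k*(-1))*2, 916) + 4262482) = sqrt((189 + (-1*(-1)*2)*916**2) + 4262482) = sqrt((189 + (1*2)*839056) + 4262482) = sqrt((189 + 2*839056) + 4262482) = sqrt((189 + 1678112) + 4262482) = sqrt(1678301 + 4262482) = sqrt(5940783) = 9*sqrt(73343)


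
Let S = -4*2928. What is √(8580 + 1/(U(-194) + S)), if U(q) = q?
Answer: √1216239320974/11906 ≈ 92.628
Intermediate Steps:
S = -11712
√(8580 + 1/(U(-194) + S)) = √(8580 + 1/(-194 - 11712)) = √(8580 + 1/(-11906)) = √(8580 - 1/11906) = √(102153479/11906) = √1216239320974/11906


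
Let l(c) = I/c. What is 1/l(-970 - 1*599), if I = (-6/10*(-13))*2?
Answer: -2615/26 ≈ -100.58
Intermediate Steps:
I = 78/5 (I = (-6*⅒*(-13))*2 = -⅗*(-13)*2 = (39/5)*2 = 78/5 ≈ 15.600)
l(c) = 78/(5*c)
1/l(-970 - 1*599) = 1/(78/(5*(-970 - 1*599))) = 1/(78/(5*(-970 - 599))) = 1/((78/5)/(-1569)) = 1/((78/5)*(-1/1569)) = 1/(-26/2615) = -2615/26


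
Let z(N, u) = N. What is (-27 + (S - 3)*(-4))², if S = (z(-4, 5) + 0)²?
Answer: 6241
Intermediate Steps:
S = 16 (S = (-4 + 0)² = (-4)² = 16)
(-27 + (S - 3)*(-4))² = (-27 + (16 - 3)*(-4))² = (-27 + 13*(-4))² = (-27 - 52)² = (-79)² = 6241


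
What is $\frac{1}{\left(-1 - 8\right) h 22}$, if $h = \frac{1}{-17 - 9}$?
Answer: $\frac{13}{99} \approx 0.13131$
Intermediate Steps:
$h = - \frac{1}{26}$ ($h = \frac{1}{-26} = - \frac{1}{26} \approx -0.038462$)
$\frac{1}{\left(-1 - 8\right) h 22} = \frac{1}{\left(-1 - 8\right) \left(- \frac{1}{26}\right) 22} = \frac{1}{\left(-9\right) \left(- \frac{1}{26}\right) 22} = \frac{1}{\frac{9}{26} \cdot 22} = \frac{1}{\frac{99}{13}} = \frac{13}{99}$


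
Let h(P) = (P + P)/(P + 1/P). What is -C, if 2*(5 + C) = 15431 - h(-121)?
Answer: -56441250/7321 ≈ -7709.5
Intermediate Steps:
h(P) = 2*P/(P + 1/P) (h(P) = (2*P)/(P + 1/P) = 2*P/(P + 1/P))
C = 56441250/7321 (C = -5 + (15431 - 2*(-121)**2/(1 + (-121)**2))/2 = -5 + (15431 - 2*14641/(1 + 14641))/2 = -5 + (15431 - 2*14641/14642)/2 = -5 + (15431 - 1*14641/7321)/2 = -5 + (15431 - 14641/7321)/2 = -5 + (1/2)*(112955710/7321) = -5 + 56477855/7321 = 56441250/7321 ≈ 7709.5)
-C = -1*56441250/7321 = -56441250/7321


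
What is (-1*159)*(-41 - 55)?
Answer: 15264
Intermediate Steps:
(-1*159)*(-41 - 55) = -159*(-96) = 15264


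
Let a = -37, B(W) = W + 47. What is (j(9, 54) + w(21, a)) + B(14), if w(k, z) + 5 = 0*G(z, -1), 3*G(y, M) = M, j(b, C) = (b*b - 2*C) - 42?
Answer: -13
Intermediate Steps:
B(W) = 47 + W
j(b, C) = -42 + b² - 2*C (j(b, C) = (b² - 2*C) - 42 = -42 + b² - 2*C)
G(y, M) = M/3
w(k, z) = -5 (w(k, z) = -5 + 0*((⅓)*(-1)) = -5 + 0*(-⅓) = -5 + 0 = -5)
(j(9, 54) + w(21, a)) + B(14) = ((-42 + 9² - 2*54) - 5) + (47 + 14) = ((-42 + 81 - 108) - 5) + 61 = (-69 - 5) + 61 = -74 + 61 = -13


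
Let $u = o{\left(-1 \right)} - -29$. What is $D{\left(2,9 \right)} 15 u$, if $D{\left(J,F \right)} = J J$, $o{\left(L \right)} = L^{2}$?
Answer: $1800$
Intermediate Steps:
$D{\left(J,F \right)} = J^{2}$
$u = 30$ ($u = \left(-1\right)^{2} - -29 = 1 + 29 = 30$)
$D{\left(2,9 \right)} 15 u = 2^{2} \cdot 15 \cdot 30 = 4 \cdot 15 \cdot 30 = 60 \cdot 30 = 1800$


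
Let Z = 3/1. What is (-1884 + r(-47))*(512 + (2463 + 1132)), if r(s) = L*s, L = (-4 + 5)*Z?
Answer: -8316675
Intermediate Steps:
Z = 3 (Z = 3*1 = 3)
L = 3 (L = (-4 + 5)*3 = 1*3 = 3)
r(s) = 3*s
(-1884 + r(-47))*(512 + (2463 + 1132)) = (-1884 + 3*(-47))*(512 + (2463 + 1132)) = (-1884 - 141)*(512 + 3595) = -2025*4107 = -8316675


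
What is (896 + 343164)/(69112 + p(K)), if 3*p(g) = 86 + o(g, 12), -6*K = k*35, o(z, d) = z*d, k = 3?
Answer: 258045/51803 ≈ 4.9813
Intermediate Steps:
o(z, d) = d*z
K = -35/2 ≈ -17.500
p(g) = 86/3 + 4*g (p(g) = (86 + 12*g)/3 = 86/3 + 4*g)
(896 + 343164)/(69112 + p(K)) = (896 + 343164)/(69112 + (86/3 + 4*(-35/2))) = 344060/(69112 + (86/3 - 70)) = 344060/(69112 - 124/3) = 344060/(207212/3) = 344060*(3/207212) = 258045/51803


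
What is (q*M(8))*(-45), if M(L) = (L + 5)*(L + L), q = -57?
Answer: 533520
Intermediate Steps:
M(L) = 2*L*(5 + L) (M(L) = (5 + L)*(2*L) = 2*L*(5 + L))
(q*M(8))*(-45) = -114*8*(5 + 8)*(-45) = -114*8*13*(-45) = -57*208*(-45) = -11856*(-45) = 533520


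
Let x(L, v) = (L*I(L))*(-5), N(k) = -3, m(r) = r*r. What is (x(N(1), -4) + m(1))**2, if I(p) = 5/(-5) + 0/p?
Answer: 196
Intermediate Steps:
m(r) = r**2
I(p) = -1 (I(p) = 5*(-1/5) + 0 = -1 + 0 = -1)
x(L, v) = 5*L (x(L, v) = (L*(-1))*(-5) = -L*(-5) = 5*L)
(x(N(1), -4) + m(1))**2 = (5*(-3) + 1**2)**2 = (-15 + 1)**2 = (-14)**2 = 196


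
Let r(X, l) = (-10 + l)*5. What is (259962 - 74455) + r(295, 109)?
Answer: 186002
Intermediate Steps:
r(X, l) = -50 + 5*l
(259962 - 74455) + r(295, 109) = (259962 - 74455) + (-50 + 5*109) = 185507 + (-50 + 545) = 185507 + 495 = 186002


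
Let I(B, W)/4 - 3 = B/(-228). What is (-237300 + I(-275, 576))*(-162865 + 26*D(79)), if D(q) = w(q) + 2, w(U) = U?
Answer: 114436218001/3 ≈ 3.8145e+10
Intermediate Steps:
I(B, W) = 12 - B/57 (I(B, W) = 12 + 4*(B/(-228)) = 12 + 4*(B*(-1/228)) = 12 + 4*(-B/228) = 12 - B/57)
D(q) = 2 + q (D(q) = q + 2 = 2 + q)
(-237300 + I(-275, 576))*(-162865 + 26*D(79)) = (-237300 + (12 - 1/57*(-275)))*(-162865 + 26*(2 + 79)) = (-237300 + (12 + 275/57))*(-162865 + 26*81) = (-237300 + 959/57)*(-162865 + 2106) = -13525141/57*(-160759) = 114436218001/3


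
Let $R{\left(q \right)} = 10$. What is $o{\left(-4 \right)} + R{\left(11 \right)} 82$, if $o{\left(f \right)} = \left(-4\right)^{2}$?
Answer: $836$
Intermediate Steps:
$o{\left(f \right)} = 16$
$o{\left(-4 \right)} + R{\left(11 \right)} 82 = 16 + 10 \cdot 82 = 16 + 820 = 836$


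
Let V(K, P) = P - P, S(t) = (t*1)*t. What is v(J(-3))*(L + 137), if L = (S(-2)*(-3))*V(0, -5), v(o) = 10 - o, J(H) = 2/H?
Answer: 4384/3 ≈ 1461.3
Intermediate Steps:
S(t) = t² (S(t) = t*t = t²)
V(K, P) = 0
L = 0 (L = ((-2)²*(-3))*0 = (4*(-3))*0 = -12*0 = 0)
v(J(-3))*(L + 137) = (10 - 2/(-3))*(0 + 137) = (10 - 2*(-1)/3)*137 = (10 - 1*(-⅔))*137 = (10 + ⅔)*137 = (32/3)*137 = 4384/3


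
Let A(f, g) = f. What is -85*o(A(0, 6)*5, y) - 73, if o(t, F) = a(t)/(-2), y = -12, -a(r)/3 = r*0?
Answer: -73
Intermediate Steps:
a(r) = 0 (a(r) = -3*r*0 = -3*0 = 0)
o(t, F) = 0 (o(t, F) = 0/(-2) = 0*(-½) = 0)
-85*o(A(0, 6)*5, y) - 73 = -85*0 - 73 = 0 - 73 = -73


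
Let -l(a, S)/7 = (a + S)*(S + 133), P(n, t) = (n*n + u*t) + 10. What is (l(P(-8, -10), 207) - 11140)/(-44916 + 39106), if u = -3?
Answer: 75132/581 ≈ 129.31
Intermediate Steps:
P(n, t) = 10 + n**2 - 3*t (P(n, t) = (n*n - 3*t) + 10 = (n**2 - 3*t) + 10 = 10 + n**2 - 3*t)
l(a, S) = -7*(133 + S)*(S + a) (l(a, S) = -7*(a + S)*(S + 133) = -7*(S + a)*(133 + S) = -7*(133 + S)*(S + a))
(l(P(-8, -10), 207) - 11140)/(-44916 + 39106) = ((-931*207 - 931*(10 + (-8)**2 - 3*(-10)) - 7*207**2 - 7*207*(10 + (-8)**2 - 3*(-10))) - 11140)/(-44916 + 39106) = ((-192717 - 931*(10 + 64 + 30) - 7*42849 - 7*207*(10 + 64 + 30)) - 11140)/(-5810) = ((-192717 - 931*104 - 299943 - 7*207*104) - 11140)*(-1/5810) = ((-192717 - 96824 - 299943 - 150696) - 11140)*(-1/5810) = (-740180 - 11140)*(-1/5810) = -751320*(-1/5810) = 75132/581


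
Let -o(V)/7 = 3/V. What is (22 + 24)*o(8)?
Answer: -483/4 ≈ -120.75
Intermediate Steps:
o(V) = -21/V
(22 + 24)*o(8) = (22 + 24)*(-21/8) = 46*(-21*⅛) = 46*(-21/8) = -483/4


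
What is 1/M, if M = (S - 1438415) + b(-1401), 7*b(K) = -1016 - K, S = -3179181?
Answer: -1/4617541 ≈ -2.1657e-7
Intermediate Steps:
b(K) = -1016/7 - K/7 (b(K) = (-1016 - K)/7 = -1016/7 - K/7)
M = -4617541 (M = (-3179181 - 1438415) + (-1016/7 - ⅐*(-1401)) = -4617596 + (-1016/7 + 1401/7) = -4617596 + 55 = -4617541)
1/M = 1/(-4617541) = -1/4617541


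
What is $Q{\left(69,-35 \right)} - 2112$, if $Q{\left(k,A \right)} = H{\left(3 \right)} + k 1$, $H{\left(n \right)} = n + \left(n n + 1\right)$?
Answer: $-2030$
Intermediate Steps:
$H{\left(n \right)} = 1 + n + n^{2}$ ($H{\left(n \right)} = n + \left(n^{2} + 1\right) = n + \left(1 + n^{2}\right) = 1 + n + n^{2}$)
$Q{\left(k,A \right)} = 13 + k$ ($Q{\left(k,A \right)} = \left(1 + 3 + 3^{2}\right) + k 1 = \left(1 + 3 + 9\right) + k = 13 + k$)
$Q{\left(69,-35 \right)} - 2112 = \left(13 + 69\right) - 2112 = 82 - 2112 = -2030$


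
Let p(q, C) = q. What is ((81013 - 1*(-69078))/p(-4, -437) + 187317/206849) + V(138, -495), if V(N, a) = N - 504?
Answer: -31348250927/827396 ≈ -37888.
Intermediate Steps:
V(N, a) = -504 + N
((81013 - 1*(-69078))/p(-4, -437) + 187317/206849) + V(138, -495) = ((81013 - 1*(-69078))/(-4) + 187317/206849) + (-504 + 138) = ((81013 + 69078)*(-1/4) + 187317*(1/206849)) - 366 = (150091*(-1/4) + 187317/206849) - 366 = (-150091/4 + 187317/206849) - 366 = -31045423991/827396 - 366 = -31348250927/827396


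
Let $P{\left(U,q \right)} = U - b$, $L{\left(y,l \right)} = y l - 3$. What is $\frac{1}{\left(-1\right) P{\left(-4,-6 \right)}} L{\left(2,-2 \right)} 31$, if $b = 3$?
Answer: $-31$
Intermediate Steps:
$L{\left(y,l \right)} = -3 + l y$ ($L{\left(y,l \right)} = l y - 3 = -3 + l y$)
$P{\left(U,q \right)} = -3 + U$ ($P{\left(U,q \right)} = U - 3 = -3 + U$)
$\frac{1}{\left(-1\right) P{\left(-4,-6 \right)}} L{\left(2,-2 \right)} 31 = \frac{1}{\left(-1\right) \left(-3 - 4\right)} \left(-3 - 4\right) 31 = - \frac{1}{-7} \left(-3 - 4\right) 31 = \left(-1\right) \left(- \frac{1}{7}\right) \left(-7\right) 31 = \frac{1}{7} \left(-7\right) 31 = \left(-1\right) 31 = -31$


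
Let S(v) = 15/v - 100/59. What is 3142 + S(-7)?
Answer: 1296061/413 ≈ 3138.2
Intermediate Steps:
S(v) = -100/59 + 15/v (S(v) = 15/v - 100*1/59 = 15/v - 100/59 = -100/59 + 15/v)
3142 + S(-7) = 3142 + (-100/59 + 15/(-7)) = 3142 + (-100/59 + 15*(-⅐)) = 3142 + (-100/59 - 15/7) = 3142 - 1585/413 = 1296061/413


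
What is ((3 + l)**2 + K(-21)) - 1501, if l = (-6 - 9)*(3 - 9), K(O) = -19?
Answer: 7129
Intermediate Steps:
l = 90 (l = -15*(-6) = 90)
((3 + l)**2 + K(-21)) - 1501 = ((3 + 90)**2 - 19) - 1501 = (93**2 - 19) - 1501 = (8649 - 19) - 1501 = 8630 - 1501 = 7129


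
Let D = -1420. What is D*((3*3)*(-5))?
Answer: 63900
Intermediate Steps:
D*((3*3)*(-5)) = -1420*3*3*(-5) = -12780*(-5) = -1420*(-45) = 63900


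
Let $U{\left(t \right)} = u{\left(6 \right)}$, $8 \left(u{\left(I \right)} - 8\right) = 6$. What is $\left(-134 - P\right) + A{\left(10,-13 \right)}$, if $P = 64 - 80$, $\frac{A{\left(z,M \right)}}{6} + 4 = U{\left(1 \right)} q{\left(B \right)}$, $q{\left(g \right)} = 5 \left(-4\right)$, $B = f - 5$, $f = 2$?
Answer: $-1192$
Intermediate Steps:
$u{\left(I \right)} = \frac{35}{4}$ ($u{\left(I \right)} = 8 + \frac{1}{8} \cdot 6 = 8 + \frac{3}{4} = \frac{35}{4}$)
$U{\left(t \right)} = \frac{35}{4}$
$B = -3$ ($B = 2 - 5 = -3$)
$q{\left(g \right)} = -20$
$A{\left(z,M \right)} = -1074$ ($A{\left(z,M \right)} = -24 + 6 \cdot \frac{35}{4} \left(-20\right) = -24 + 6 \left(-175\right) = -24 - 1050 = -1074$)
$P = -16$ ($P = 64 - 80 = -16$)
$\left(-134 - P\right) + A{\left(10,-13 \right)} = \left(-134 - -16\right) - 1074 = \left(-134 + 16\right) - 1074 = -118 - 1074 = -1192$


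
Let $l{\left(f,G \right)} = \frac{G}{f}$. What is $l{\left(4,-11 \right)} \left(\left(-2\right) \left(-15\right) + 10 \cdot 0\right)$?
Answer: $- \frac{165}{2} \approx -82.5$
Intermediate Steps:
$l{\left(4,-11 \right)} \left(\left(-2\right) \left(-15\right) + 10 \cdot 0\right) = - \frac{11}{4} \left(\left(-2\right) \left(-15\right) + 10 \cdot 0\right) = \left(-11\right) \frac{1}{4} \left(30 + 0\right) = \left(- \frac{11}{4}\right) 30 = - \frac{165}{2}$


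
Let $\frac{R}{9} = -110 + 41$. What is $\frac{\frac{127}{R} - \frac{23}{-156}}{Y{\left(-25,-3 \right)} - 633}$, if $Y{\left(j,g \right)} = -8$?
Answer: $\frac{1843}{20699172} \approx 8.9037 \cdot 10^{-5}$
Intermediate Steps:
$R = -621$ ($R = 9 \left(-110 + 41\right) = 9 \left(-69\right) = -621$)
$\frac{\frac{127}{R} - \frac{23}{-156}}{Y{\left(-25,-3 \right)} - 633} = \frac{\frac{127}{-621} - \frac{23}{-156}}{-8 - 633} = \frac{127 \left(- \frac{1}{621}\right) - - \frac{23}{156}}{-641} = \left(- \frac{127}{621} + \frac{23}{156}\right) \left(- \frac{1}{641}\right) = \left(- \frac{1843}{32292}\right) \left(- \frac{1}{641}\right) = \frac{1843}{20699172}$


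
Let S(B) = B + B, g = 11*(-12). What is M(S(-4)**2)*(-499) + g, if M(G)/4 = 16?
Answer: -32068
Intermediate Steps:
g = -132
S(B) = 2*B
M(G) = 64 (M(G) = 4*16 = 64)
M(S(-4)**2)*(-499) + g = 64*(-499) - 132 = -31936 - 132 = -32068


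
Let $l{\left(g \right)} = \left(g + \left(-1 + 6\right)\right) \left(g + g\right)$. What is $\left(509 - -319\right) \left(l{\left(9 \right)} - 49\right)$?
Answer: $168084$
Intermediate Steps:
$l{\left(g \right)} = 2 g \left(5 + g\right)$ ($l{\left(g \right)} = \left(g + 5\right) 2 g = \left(5 + g\right) 2 g = 2 g \left(5 + g\right)$)
$\left(509 - -319\right) \left(l{\left(9 \right)} - 49\right) = \left(509 - -319\right) \left(2 \cdot 9 \left(5 + 9\right) - 49\right) = \left(509 + 319\right) \left(2 \cdot 9 \cdot 14 - 49\right) = 828 \left(252 - 49\right) = 828 \cdot 203 = 168084$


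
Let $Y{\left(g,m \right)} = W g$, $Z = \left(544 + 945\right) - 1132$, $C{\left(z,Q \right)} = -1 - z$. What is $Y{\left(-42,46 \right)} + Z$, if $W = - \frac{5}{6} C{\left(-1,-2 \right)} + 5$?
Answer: $147$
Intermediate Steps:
$Z = 357$ ($Z = 1489 - 1132 = 357$)
$W = 5$ ($W = - \frac{5}{6} \left(-1 - -1\right) + 5 = \left(-5\right) \frac{1}{6} \left(-1 + 1\right) + 5 = \left(- \frac{5}{6}\right) 0 + 5 = 0 + 5 = 5$)
$Y{\left(g,m \right)} = 5 g$
$Y{\left(-42,46 \right)} + Z = 5 \left(-42\right) + 357 = -210 + 357 = 147$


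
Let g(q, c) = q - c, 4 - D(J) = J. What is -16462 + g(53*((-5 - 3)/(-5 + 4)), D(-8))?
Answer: -16050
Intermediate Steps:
D(J) = 4 - J
-16462 + g(53*((-5 - 3)/(-5 + 4)), D(-8)) = -16462 + (53*((-5 - 3)/(-5 + 4)) - (4 - 1*(-8))) = -16462 + (53*(-8/(-1)) - (4 + 8)) = -16462 + (53*(-8*(-1)) - 1*12) = -16462 + (53*8 - 12) = -16462 + (424 - 12) = -16462 + 412 = -16050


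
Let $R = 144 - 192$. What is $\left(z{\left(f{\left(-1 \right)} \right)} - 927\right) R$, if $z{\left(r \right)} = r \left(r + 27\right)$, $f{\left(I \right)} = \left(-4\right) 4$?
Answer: $52944$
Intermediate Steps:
$R = -48$
$f{\left(I \right)} = -16$
$z{\left(r \right)} = r \left(27 + r\right)$
$\left(z{\left(f{\left(-1 \right)} \right)} - 927\right) R = \left(- 16 \left(27 - 16\right) - 927\right) \left(-48\right) = \left(\left(-16\right) 11 - 927\right) \left(-48\right) = \left(-176 - 927\right) \left(-48\right) = \left(-1103\right) \left(-48\right) = 52944$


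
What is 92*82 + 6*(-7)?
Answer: 7502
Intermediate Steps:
92*82 + 6*(-7) = 7544 - 42 = 7502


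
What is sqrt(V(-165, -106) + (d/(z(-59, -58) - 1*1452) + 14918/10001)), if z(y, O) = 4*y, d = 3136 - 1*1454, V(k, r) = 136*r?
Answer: I*sqrt(256768421567559283)/4220422 ≈ 120.06*I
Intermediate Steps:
d = 1682 (d = 3136 - 1454 = 1682)
sqrt(V(-165, -106) + (d/(z(-59, -58) - 1*1452) + 14918/10001)) = sqrt(136*(-106) + (1682/(4*(-59) - 1*1452) + 14918/10001)) = sqrt(-14416 + (1682/(-236 - 1452) + 14918*(1/10001))) = sqrt(-14416 + (1682/(-1688) + 14918/10001)) = sqrt(-14416 + (1682*(-1/1688) + 14918/10001)) = sqrt(-14416 + (-841/844 + 14918/10001)) = sqrt(-14416 + 4179951/8440844) = sqrt(-121679027153/8440844) = I*sqrt(256768421567559283)/4220422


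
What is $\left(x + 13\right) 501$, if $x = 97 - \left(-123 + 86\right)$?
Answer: $73647$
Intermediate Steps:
$x = 134$ ($x = 97 - -37 = 97 + 37 = 134$)
$\left(x + 13\right) 501 = \left(134 + 13\right) 501 = 147 \cdot 501 = 73647$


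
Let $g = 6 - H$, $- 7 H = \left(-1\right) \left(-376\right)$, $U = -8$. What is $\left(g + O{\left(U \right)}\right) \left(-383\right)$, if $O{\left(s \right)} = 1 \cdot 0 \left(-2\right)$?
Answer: $- \frac{160094}{7} \approx -22871.0$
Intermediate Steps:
$O{\left(s \right)} = 0$ ($O{\left(s \right)} = 0 \left(-2\right) = 0$)
$H = - \frac{376}{7}$ ($H = - \frac{\left(-1\right) \left(-376\right)}{7} = \left(- \frac{1}{7}\right) 376 = - \frac{376}{7} \approx -53.714$)
$g = \frac{418}{7}$ ($g = 6 - - \frac{376}{7} = 6 + \frac{376}{7} = \frac{418}{7} \approx 59.714$)
$\left(g + O{\left(U \right)}\right) \left(-383\right) = \left(\frac{418}{7} + 0\right) \left(-383\right) = \frac{418}{7} \left(-383\right) = - \frac{160094}{7}$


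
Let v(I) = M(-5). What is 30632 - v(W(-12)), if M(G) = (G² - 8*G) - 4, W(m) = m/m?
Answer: 30571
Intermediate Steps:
W(m) = 1
M(G) = -4 + G² - 8*G
v(I) = 61 (v(I) = -4 + (-5)² - 8*(-5) = -4 + 25 + 40 = 61)
30632 - v(W(-12)) = 30632 - 1*61 = 30632 - 61 = 30571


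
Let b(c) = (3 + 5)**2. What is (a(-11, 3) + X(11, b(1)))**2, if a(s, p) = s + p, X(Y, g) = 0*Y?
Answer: 64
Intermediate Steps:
b(c) = 64 (b(c) = 8**2 = 64)
X(Y, g) = 0
a(s, p) = p + s
(a(-11, 3) + X(11, b(1)))**2 = ((3 - 11) + 0)**2 = (-8 + 0)**2 = (-8)**2 = 64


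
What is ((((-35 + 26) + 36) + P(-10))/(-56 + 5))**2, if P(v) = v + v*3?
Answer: 169/2601 ≈ 0.064975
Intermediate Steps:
P(v) = 4*v (P(v) = v + 3*v = 4*v)
((((-35 + 26) + 36) + P(-10))/(-56 + 5))**2 = ((((-35 + 26) + 36) + 4*(-10))/(-56 + 5))**2 = (((-9 + 36) - 40)/(-51))**2 = ((27 - 40)*(-1/51))**2 = (-13*(-1/51))**2 = (13/51)**2 = 169/2601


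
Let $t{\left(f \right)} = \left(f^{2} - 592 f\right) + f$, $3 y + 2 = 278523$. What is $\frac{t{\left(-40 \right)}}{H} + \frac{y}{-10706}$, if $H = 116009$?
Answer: $- \frac{31500284369}{3725977062} \approx -8.4542$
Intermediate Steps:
$y = \frac{278521}{3}$ ($y = - \frac{2}{3} + \frac{1}{3} \cdot 278523 = - \frac{2}{3} + 92841 = \frac{278521}{3} \approx 92840.0$)
$t{\left(f \right)} = f^{2} - 591 f$
$\frac{t{\left(-40 \right)}}{H} + \frac{y}{-10706} = \frac{\left(-40\right) \left(-591 - 40\right)}{116009} + \frac{278521}{3 \left(-10706\right)} = \left(-40\right) \left(-631\right) \frac{1}{116009} + \frac{278521}{3} \left(- \frac{1}{10706}\right) = 25240 \cdot \frac{1}{116009} - \frac{278521}{32118} = \frac{25240}{116009} - \frac{278521}{32118} = - \frac{31500284369}{3725977062}$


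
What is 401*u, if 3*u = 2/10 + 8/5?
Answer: 1203/5 ≈ 240.60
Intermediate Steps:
u = 3/5 (u = (2/10 + 8/5)/3 = (2*(1/10) + 8*(1/5))/3 = (1/5 + 8/5)/3 = (1/3)*(9/5) = 3/5 ≈ 0.60000)
401*u = 401*(3/5) = 1203/5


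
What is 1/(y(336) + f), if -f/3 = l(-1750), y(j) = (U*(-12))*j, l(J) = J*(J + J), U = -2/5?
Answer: -5/91866936 ≈ -5.4427e-8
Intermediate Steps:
U = -⅖ (U = -2*⅕ = -⅖ ≈ -0.40000)
l(J) = 2*J² (l(J) = J*(2*J) = 2*J²)
y(j) = 24*j/5 (y(j) = (-⅖*(-12))*j = 24*j/5)
f = -18375000 (f = -6*(-1750)² = -6*3062500 = -3*6125000 = -18375000)
1/(y(336) + f) = 1/((24/5)*336 - 18375000) = 1/(8064/5 - 18375000) = 1/(-91866936/5) = -5/91866936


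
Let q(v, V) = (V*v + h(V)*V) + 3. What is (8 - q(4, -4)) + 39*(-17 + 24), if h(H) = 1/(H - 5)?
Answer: 2642/9 ≈ 293.56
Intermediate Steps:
h(H) = 1/(-5 + H)
q(v, V) = 3 + V*v + V/(-5 + V) (q(v, V) = (V*v + V/(-5 + V)) + 3 = 3 + V*v + V/(-5 + V))
(8 - q(4, -4)) + 39*(-17 + 24) = (8 - (-4 + (-5 - 4)*(3 - 4*4))/(-5 - 4)) + 39*(-17 + 24) = (8 - (-4 - 9*(3 - 16))/(-9)) + 39*7 = (8 - (-1)*(-4 - 9*(-13))/9) + 273 = (8 - (-1)*(-4 + 117)/9) + 273 = (8 - (-1)*113/9) + 273 = (8 - 1*(-113/9)) + 273 = (8 + 113/9) + 273 = 185/9 + 273 = 2642/9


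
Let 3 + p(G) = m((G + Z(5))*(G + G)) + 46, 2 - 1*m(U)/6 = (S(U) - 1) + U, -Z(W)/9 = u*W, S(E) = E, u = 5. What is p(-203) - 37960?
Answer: -2123115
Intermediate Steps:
Z(W) = -45*W
m(U) = 18 - 12*U (m(U) = 12 - 6*((U - 1) + U) = 12 - 6*((-1 + U) + U) = 12 - 6*(-1 + 2*U) = 12 + (6 - 12*U) = 18 - 12*U)
p(G) = 61 - 24*G*(-225 + G) (p(G) = -3 + ((18 - 12*(G - 45*5)*(G + G)) + 46) = -3 + ((18 - 12*(G - 225)*2*G) + 46) = -3 + ((18 - 12*(-225 + G)*2*G) + 46) = -3 + ((18 - 24*G*(-225 + G)) + 46) = -3 + (64 - 24*G*(-225 + G)) = 61 - 24*G*(-225 + G))
p(-203) - 37960 = (61 - 24*(-203)*(-225 - 203)) - 37960 = (61 - 24*(-203)*(-428)) - 37960 = (61 - 2085216) - 37960 = -2085155 - 37960 = -2123115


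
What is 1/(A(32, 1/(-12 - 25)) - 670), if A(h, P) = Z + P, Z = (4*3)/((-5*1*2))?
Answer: -185/124177 ≈ -0.0014898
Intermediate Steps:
Z = -6/5 (Z = 12/((-5*2)) = 12/(-10) = 12*(-⅒) = -6/5 ≈ -1.2000)
A(h, P) = -6/5 + P
1/(A(32, 1/(-12 - 25)) - 670) = 1/((-6/5 + 1/(-12 - 25)) - 670) = 1/((-6/5 + 1/(-37)) - 670) = 1/((-6/5 - 1/37) - 670) = 1/(-227/185 - 670) = 1/(-124177/185) = -185/124177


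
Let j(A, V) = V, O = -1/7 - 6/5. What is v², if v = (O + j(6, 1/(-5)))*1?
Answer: 2916/1225 ≈ 2.3804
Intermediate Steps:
O = -47/35 (O = -1*⅐ - 6*⅕ = -⅐ - 6/5 = -47/35 ≈ -1.3429)
v = -54/35 (v = (-47/35 + 1/(-5))*1 = (-47/35 - ⅕)*1 = -54/35*1 = -54/35 ≈ -1.5429)
v² = (-54/35)² = 2916/1225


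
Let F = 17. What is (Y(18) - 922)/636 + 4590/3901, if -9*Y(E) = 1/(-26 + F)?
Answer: -54872141/200963916 ≈ -0.27304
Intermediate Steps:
Y(E) = 1/81 (Y(E) = -1/(9*(-26 + 17)) = -1/9/(-9) = -1/9*(-1/9) = 1/81)
(Y(18) - 922)/636 + 4590/3901 = (1/81 - 922)/636 + 4590/3901 = -74681/81*1/636 + 4590*(1/3901) = -74681/51516 + 4590/3901 = -54872141/200963916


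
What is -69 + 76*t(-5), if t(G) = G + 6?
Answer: 7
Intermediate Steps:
t(G) = 6 + G
-69 + 76*t(-5) = -69 + 76*(6 - 5) = -69 + 76*1 = -69 + 76 = 7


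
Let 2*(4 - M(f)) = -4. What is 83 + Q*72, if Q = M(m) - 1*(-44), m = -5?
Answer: 3683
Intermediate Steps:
M(f) = 6 (M(f) = 4 - 1/2*(-4) = 4 + 2 = 6)
Q = 50 (Q = 6 - 1*(-44) = 6 + 44 = 50)
83 + Q*72 = 83 + 50*72 = 83 + 3600 = 3683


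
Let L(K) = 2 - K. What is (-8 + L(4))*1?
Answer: -10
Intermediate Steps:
(-8 + L(4))*1 = (-8 + (2 - 1*4))*1 = (-8 + (2 - 4))*1 = (-8 - 2)*1 = -10*1 = -10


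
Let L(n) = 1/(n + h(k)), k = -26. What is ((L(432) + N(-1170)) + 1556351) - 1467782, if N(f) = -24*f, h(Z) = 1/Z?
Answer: 1310084945/11231 ≈ 1.1665e+5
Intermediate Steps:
L(n) = 1/(-1/26 + n) (L(n) = 1/(n + 1/(-26)) = 1/(n - 1/26) = 1/(-1/26 + n))
((L(432) + N(-1170)) + 1556351) - 1467782 = ((26/(-1 + 26*432) - 24*(-1170)) + 1556351) - 1467782 = ((26/(-1 + 11232) + 28080) + 1556351) - 1467782 = ((26/11231 + 28080) + 1556351) - 1467782 = (315366506/11231 + 1556351) - 1467782 = 17794744587/11231 - 1467782 = 1310084945/11231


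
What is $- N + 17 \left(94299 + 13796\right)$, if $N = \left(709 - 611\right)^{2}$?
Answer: $1828011$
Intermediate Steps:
$N = 9604$ ($N = 98^{2} = 9604$)
$- N + 17 \left(94299 + 13796\right) = \left(-1\right) 9604 + 17 \left(94299 + 13796\right) = -9604 + 17 \cdot 108095 = -9604 + 1837615 = 1828011$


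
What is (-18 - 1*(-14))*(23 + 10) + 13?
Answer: -119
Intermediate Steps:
(-18 - 1*(-14))*(23 + 10) + 13 = (-18 + 14)*33 + 13 = -4*33 + 13 = -132 + 13 = -119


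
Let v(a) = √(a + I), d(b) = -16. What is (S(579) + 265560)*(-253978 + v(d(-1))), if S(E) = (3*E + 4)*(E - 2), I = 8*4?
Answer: -322576694958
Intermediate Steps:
I = 32
S(E) = (-2 + E)*(4 + 3*E) (S(E) = (4 + 3*E)*(-2 + E) = (-2 + E)*(4 + 3*E))
v(a) = √(32 + a) (v(a) = √(a + 32) = √(32 + a))
(S(579) + 265560)*(-253978 + v(d(-1))) = ((-8 - 2*579 + 3*579²) + 265560)*(-253978 + √(32 - 16)) = ((-8 - 1158 + 3*335241) + 265560)*(-253978 + √16) = ((-8 - 1158 + 1005723) + 265560)*(-253978 + 4) = (1004557 + 265560)*(-253974) = 1270117*(-253974) = -322576694958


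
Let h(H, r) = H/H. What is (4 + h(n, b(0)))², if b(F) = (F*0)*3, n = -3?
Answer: 25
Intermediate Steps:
b(F) = 0 (b(F) = 0*3 = 0)
h(H, r) = 1
(4 + h(n, b(0)))² = (4 + 1)² = 5² = 25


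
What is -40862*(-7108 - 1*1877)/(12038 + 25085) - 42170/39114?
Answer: 7179473395535/726014511 ≈ 9888.9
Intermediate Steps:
-40862*(-7108 - 1*1877)/(12038 + 25085) - 42170/39114 = -40862/(37123/(-7108 - 1877)) - 42170*1/39114 = -40862/(37123/(-8985)) - 21085/19557 = -40862/(37123*(-1/8985)) - 21085/19557 = -40862/(-37123/8985) - 21085/19557 = -40862*(-8985/37123) - 21085/19557 = 367145070/37123 - 21085/19557 = 7179473395535/726014511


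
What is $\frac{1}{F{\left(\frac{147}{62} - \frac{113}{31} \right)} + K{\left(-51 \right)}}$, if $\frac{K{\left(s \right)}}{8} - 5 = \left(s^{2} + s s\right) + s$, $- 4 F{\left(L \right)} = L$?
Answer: $\frac{248}{10229583} \approx 2.4243 \cdot 10^{-5}$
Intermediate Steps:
$F{\left(L \right)} = - \frac{L}{4}$
$K{\left(s \right)} = 40 + 8 s + 16 s^{2}$ ($K{\left(s \right)} = 40 + 8 \left(\left(s^{2} + s s\right) + s\right) = 40 + 8 \left(\left(s^{2} + s^{2}\right) + s\right) = 40 + 8 \left(2 s^{2} + s\right) = 40 + 8 \left(s + 2 s^{2}\right) = 40 + \left(8 s + 16 s^{2}\right) = 40 + 8 s + 16 s^{2}$)
$\frac{1}{F{\left(\frac{147}{62} - \frac{113}{31} \right)} + K{\left(-51 \right)}} = \frac{1}{- \frac{\frac{147}{62} - \frac{113}{31}}{4} + \left(40 + 8 \left(-51\right) + 16 \left(-51\right)^{2}\right)} = \frac{1}{- \frac{147 \cdot \frac{1}{62} - \frac{113}{31}}{4} + \left(40 - 408 + 16 \cdot 2601\right)} = \frac{1}{- \frac{\frac{147}{62} - \frac{113}{31}}{4} + \left(40 - 408 + 41616\right)} = \frac{1}{\left(- \frac{1}{4}\right) \left(- \frac{79}{62}\right) + 41248} = \frac{1}{\frac{79}{248} + 41248} = \frac{1}{\frac{10229583}{248}} = \frac{248}{10229583}$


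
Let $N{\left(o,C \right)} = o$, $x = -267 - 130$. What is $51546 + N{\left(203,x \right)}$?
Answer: $51749$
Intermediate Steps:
$x = -397$ ($x = -267 - 130 = -397$)
$51546 + N{\left(203,x \right)} = 51546 + 203 = 51749$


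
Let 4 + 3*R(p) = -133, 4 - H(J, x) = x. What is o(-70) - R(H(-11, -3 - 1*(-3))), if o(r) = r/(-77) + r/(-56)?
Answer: 6313/132 ≈ 47.826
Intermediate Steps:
H(J, x) = 4 - x
R(p) = -137/3 (R(p) = -4/3 + (⅓)*(-133) = -4/3 - 133/3 = -137/3)
o(r) = -19*r/616 (o(r) = r*(-1/77) + r*(-1/56) = -r/77 - r/56 = -19*r/616)
o(-70) - R(H(-11, -3 - 1*(-3))) = -19/616*(-70) - 1*(-137/3) = 95/44 + 137/3 = 6313/132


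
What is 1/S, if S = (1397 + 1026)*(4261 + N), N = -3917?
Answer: 1/833512 ≈ 1.1997e-6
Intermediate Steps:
S = 833512 (S = (1397 + 1026)*(4261 - 3917) = 2423*344 = 833512)
1/S = 1/833512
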